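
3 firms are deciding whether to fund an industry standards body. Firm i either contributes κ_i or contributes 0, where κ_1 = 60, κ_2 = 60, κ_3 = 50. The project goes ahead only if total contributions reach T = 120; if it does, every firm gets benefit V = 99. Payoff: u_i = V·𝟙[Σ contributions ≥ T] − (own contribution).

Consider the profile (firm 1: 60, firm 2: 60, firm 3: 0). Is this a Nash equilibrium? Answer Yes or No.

Total = 120 ≥ 120: provided.
Firm 1 (pledges 60, payoff 39): dropping to 0 → total 60, payoff 0. No gain.
Firm 2 (pledges 60, payoff 39): dropping to 0 → total 60, payoff 0. No gain.
Firm 3 (pledges 0, payoff 99): pledging 50 → total 170, payoff 49. No gain.

Yes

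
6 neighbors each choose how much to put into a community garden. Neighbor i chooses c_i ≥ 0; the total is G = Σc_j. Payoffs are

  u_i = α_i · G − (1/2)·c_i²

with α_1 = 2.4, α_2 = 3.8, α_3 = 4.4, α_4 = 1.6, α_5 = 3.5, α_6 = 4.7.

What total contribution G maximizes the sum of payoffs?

122.4

Planner FOC: ∂(Σu_j)/∂c_i = (Σα_j) − c_i = 0, so c_i^SO = Σα_j = 20.4 for every i; G^SO = 122.4.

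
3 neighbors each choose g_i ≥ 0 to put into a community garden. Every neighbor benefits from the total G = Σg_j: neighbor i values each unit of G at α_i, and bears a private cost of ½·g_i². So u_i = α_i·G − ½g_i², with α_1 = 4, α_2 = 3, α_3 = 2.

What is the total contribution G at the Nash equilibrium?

9

Neighbor i's FOC: ∂u_i/∂g_i = α_i − g_i = 0, so g_i* = α_i.
NE contributions = (4, 3, 2); G = 9.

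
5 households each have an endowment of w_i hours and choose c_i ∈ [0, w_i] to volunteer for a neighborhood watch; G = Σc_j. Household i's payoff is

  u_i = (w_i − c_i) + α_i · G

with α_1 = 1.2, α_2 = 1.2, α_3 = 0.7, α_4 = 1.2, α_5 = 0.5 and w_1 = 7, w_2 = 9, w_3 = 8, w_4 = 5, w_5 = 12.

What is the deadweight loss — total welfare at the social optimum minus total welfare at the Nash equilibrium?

76

∂u_i/∂c_i = α_i − 1, so household i contributes w_i if α_i > 1, else 0.
α_i > 1 for i ∈ {1, 2, 4}; NE contributions (7, 9, 0, 5, 0), G = 21.
W^NE = Σw_i − G^NE + (Σα_i)·G^NE = 41 + 3.8·21 = 120.8.
Planner: ∂(Σu_j)/∂c_i = Σα_j − 1 = 3.8 > 0, so everyone contributes w_i; G^SO = 41, W^SO = 41 + 3.8·41 = 196.8.
Deadweight loss = 76.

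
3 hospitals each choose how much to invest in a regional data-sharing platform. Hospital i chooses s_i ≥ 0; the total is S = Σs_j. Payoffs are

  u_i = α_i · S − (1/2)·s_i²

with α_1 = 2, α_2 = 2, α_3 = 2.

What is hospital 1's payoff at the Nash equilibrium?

Hospital i's FOC: ∂u_i/∂s_i = α_i − s_i = 0, so s_i* = α_i.
NE contributions = (2, 2, 2); S = 6.
u_1 = α_1·S − ½·(s_1)² = 2·6 − ½·2² = 10.

10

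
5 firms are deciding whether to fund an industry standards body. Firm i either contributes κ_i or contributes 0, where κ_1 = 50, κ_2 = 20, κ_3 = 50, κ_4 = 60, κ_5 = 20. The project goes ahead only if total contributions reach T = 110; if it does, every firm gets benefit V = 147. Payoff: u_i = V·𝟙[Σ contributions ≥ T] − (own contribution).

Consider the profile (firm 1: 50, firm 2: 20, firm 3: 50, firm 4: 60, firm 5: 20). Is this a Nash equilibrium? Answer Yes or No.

No

Total = 200 ≥ 110: provided.
Firm 1 (pledges 50, payoff 97): dropping to 0 → total 150, payoff 147. Profitable deviation.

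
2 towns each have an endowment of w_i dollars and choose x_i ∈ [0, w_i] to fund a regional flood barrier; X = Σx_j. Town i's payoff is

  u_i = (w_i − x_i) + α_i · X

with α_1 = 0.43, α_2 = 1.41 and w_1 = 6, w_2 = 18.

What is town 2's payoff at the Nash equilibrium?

∂u_i/∂x_i = α_i − 1, so town i contributes w_i if α_i > 1, else 0.
α_i > 1 for i ∈ {2}; NE contributions (0, 18), X = 18.
u_2 = (18 − 18) + 1.41·18 = 25.38.

25.38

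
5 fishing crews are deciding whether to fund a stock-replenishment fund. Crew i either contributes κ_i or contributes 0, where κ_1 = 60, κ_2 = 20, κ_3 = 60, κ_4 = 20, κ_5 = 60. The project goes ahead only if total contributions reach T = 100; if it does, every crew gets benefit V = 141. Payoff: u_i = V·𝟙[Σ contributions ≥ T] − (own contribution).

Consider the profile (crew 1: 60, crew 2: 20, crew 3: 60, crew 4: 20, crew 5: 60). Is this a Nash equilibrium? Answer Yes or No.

Total = 220 ≥ 100: provided.
Crew 1 (pledges 60, payoff 81): dropping to 0 → total 160, payoff 141. Profitable deviation.

No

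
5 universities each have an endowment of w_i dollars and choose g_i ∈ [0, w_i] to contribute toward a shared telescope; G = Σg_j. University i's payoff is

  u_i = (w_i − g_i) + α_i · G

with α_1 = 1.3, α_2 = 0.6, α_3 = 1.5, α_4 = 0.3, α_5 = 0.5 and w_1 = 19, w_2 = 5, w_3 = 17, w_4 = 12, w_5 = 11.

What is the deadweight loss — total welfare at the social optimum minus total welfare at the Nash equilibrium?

89.6

∂u_i/∂g_i = α_i − 1, so university i contributes w_i if α_i > 1, else 0.
α_i > 1 for i ∈ {1, 3}; NE contributions (19, 0, 17, 0, 0), G = 36.
W^NE = Σw_i − G^NE + (Σα_i)·G^NE = 64 + 3.2·36 = 179.2.
Planner: ∂(Σu_j)/∂g_i = Σα_j − 1 = 3.2 > 0, so everyone contributes w_i; G^SO = 64, W^SO = 64 + 3.2·64 = 268.8.
Deadweight loss = 89.6.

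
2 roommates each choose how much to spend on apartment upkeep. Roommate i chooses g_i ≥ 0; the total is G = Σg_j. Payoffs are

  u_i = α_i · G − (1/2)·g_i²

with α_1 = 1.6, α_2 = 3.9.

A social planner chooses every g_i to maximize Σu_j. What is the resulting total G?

Planner FOC: ∂(Σu_j)/∂g_i = (Σα_j) − g_i = 0, so g_i^SO = Σα_j = 5.5 for every i; G^SO = 11.

11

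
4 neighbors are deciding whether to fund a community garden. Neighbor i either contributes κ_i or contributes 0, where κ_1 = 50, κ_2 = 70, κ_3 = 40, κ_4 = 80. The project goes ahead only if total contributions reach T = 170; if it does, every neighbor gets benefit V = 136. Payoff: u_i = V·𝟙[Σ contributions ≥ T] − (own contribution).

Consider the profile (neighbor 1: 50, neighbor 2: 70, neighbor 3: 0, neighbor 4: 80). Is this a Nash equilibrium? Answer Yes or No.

Total = 200 ≥ 170: provided.
Neighbor 1 (pledges 50, payoff 86): dropping to 0 → total 150, payoff 0. No gain.
Neighbor 2 (pledges 70, payoff 66): dropping to 0 → total 130, payoff 0. No gain.
Neighbor 3 (pledges 0, payoff 136): pledging 40 → total 240, payoff 96. No gain.
Neighbor 4 (pledges 80, payoff 56): dropping to 0 → total 120, payoff 0. No gain.

Yes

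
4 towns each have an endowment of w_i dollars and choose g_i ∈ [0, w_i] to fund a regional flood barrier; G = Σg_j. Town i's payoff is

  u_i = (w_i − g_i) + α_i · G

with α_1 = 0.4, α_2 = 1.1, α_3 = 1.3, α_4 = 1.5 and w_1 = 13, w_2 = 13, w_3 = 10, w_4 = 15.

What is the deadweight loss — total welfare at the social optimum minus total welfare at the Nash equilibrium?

42.9

∂u_i/∂g_i = α_i − 1, so town i contributes w_i if α_i > 1, else 0.
α_i > 1 for i ∈ {2, 3, 4}; NE contributions (0, 13, 10, 15), G = 38.
W^NE = Σw_i − G^NE + (Σα_i)·G^NE = 51 + 3.3·38 = 176.4.
Planner: ∂(Σu_j)/∂g_i = Σα_j − 1 = 3.3 > 0, so everyone contributes w_i; G^SO = 51, W^SO = 51 + 3.3·51 = 219.3.
Deadweight loss = 42.9.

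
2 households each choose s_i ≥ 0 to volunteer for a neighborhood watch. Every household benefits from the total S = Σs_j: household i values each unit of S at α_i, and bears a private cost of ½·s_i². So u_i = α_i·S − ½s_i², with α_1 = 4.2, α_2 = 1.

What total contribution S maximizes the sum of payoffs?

10.4

Planner FOC: ∂(Σu_j)/∂s_i = (Σα_j) − s_i = 0, so s_i^SO = Σα_j = 5.2 for every i; S^SO = 10.4.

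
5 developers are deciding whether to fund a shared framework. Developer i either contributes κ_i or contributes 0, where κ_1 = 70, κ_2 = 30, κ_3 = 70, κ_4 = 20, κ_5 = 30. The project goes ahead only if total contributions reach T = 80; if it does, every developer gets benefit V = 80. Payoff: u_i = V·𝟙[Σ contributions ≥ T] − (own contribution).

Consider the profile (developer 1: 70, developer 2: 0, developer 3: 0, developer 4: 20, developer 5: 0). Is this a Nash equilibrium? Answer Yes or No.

Yes

Total = 90 ≥ 80: provided.
Developer 1 (pledges 70, payoff 10): dropping to 0 → total 20, payoff 0. No gain.
Developer 2 (pledges 0, payoff 80): pledging 30 → total 120, payoff 50. No gain.
Developer 3 (pledges 0, payoff 80): pledging 70 → total 160, payoff 10. No gain.
Developer 4 (pledges 20, payoff 60): dropping to 0 → total 70, payoff 0. No gain.
Developer 5 (pledges 0, payoff 80): pledging 30 → total 120, payoff 50. No gain.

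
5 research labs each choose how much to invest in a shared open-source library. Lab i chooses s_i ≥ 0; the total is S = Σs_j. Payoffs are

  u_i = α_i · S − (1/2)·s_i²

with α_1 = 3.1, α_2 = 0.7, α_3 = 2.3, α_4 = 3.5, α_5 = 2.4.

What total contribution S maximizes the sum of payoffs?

Planner FOC: ∂(Σu_j)/∂s_i = (Σα_j) − s_i = 0, so s_i^SO = Σα_j = 12 for every i; S^SO = 60.

60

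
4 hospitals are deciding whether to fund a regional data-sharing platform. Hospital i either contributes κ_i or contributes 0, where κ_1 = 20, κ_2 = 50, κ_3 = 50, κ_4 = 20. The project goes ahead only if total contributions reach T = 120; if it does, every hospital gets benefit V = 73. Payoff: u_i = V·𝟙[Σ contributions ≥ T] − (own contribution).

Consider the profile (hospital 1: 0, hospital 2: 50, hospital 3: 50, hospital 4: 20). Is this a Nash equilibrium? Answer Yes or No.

Total = 120 ≥ 120: provided.
Hospital 1 (pledges 0, payoff 73): pledging 20 → total 140, payoff 53. No gain.
Hospital 2 (pledges 50, payoff 23): dropping to 0 → total 70, payoff 0. No gain.
Hospital 3 (pledges 50, payoff 23): dropping to 0 → total 70, payoff 0. No gain.
Hospital 4 (pledges 20, payoff 53): dropping to 0 → total 100, payoff 0. No gain.

Yes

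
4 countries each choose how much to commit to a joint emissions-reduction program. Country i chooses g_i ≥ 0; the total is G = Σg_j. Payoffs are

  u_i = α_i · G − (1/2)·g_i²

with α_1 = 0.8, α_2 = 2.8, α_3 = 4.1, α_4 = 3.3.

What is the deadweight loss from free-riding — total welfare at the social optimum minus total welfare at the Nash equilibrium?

Country i's FOC: ∂u_i/∂g_i = α_i − g_i = 0, so g_i* = α_i.
NE contributions = (0.8, 2.8, 4.1, 3.3); G = 11.
W^NE = (Σα)·G − ½Σα_i² = 11² − ½·36.18 = 102.91.
Planner sets g_i = Σα_j = 11 for every i, so G^SO = 4·11 = 44.
W^SO = (Σα)·G^SO − ½·4·(Σα)² = (4/2)·11² = 242.
Deadweight loss = W^SO − W^NE = 139.09.

139.09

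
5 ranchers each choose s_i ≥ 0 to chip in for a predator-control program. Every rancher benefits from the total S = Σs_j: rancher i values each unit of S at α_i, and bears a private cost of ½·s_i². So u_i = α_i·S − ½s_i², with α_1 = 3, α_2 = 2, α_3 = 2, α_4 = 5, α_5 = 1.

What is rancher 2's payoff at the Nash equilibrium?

Rancher i's FOC: ∂u_i/∂s_i = α_i − s_i = 0, so s_i* = α_i.
NE contributions = (3, 2, 2, 5, 1); S = 13.
u_2 = α_2·S − ½·(s_2)² = 2·13 − ½·2² = 24.

24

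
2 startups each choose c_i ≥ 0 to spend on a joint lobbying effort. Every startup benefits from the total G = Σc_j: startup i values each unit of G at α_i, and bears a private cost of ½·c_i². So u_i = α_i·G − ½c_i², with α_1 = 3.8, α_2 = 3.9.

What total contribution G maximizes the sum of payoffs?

Planner FOC: ∂(Σu_j)/∂c_i = (Σα_j) − c_i = 0, so c_i^SO = Σα_j = 7.7 for every i; G^SO = 15.4.

15.4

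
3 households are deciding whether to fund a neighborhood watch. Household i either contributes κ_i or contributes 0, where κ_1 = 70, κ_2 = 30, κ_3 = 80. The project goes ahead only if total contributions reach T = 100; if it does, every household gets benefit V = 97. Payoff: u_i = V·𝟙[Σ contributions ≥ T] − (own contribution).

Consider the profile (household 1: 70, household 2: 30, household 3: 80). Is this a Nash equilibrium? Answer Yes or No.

Total = 180 ≥ 100: provided.
Household 1 (pledges 70, payoff 27): dropping to 0 → total 110, payoff 97. Profitable deviation.

No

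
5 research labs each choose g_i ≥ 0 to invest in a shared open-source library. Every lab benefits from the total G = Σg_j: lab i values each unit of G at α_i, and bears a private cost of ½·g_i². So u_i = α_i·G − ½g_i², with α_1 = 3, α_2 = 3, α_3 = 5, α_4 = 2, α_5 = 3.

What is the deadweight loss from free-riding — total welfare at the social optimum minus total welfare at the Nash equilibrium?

412

Lab i's FOC: ∂u_i/∂g_i = α_i − g_i = 0, so g_i* = α_i.
NE contributions = (3, 3, 5, 2, 3); G = 16.
W^NE = (Σα)·G − ½Σα_i² = 16² − ½·56 = 228.
Planner sets g_i = Σα_j = 16 for every i, so G^SO = 5·16 = 80.
W^SO = (Σα)·G^SO − ½·5·(Σα)² = (5/2)·16² = 640.
Deadweight loss = W^SO − W^NE = 412.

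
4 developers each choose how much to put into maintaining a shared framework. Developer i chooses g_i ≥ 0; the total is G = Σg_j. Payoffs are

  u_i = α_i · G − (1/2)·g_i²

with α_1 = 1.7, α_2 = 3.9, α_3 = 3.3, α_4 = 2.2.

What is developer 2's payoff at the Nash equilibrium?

Developer i's FOC: ∂u_i/∂g_i = α_i − g_i = 0, so g_i* = α_i.
NE contributions = (1.7, 3.9, 3.3, 2.2); G = 11.1.
u_2 = α_2·G − ½·(g_2)² = 3.9·11.1 − ½·3.9² = 35.685.

35.685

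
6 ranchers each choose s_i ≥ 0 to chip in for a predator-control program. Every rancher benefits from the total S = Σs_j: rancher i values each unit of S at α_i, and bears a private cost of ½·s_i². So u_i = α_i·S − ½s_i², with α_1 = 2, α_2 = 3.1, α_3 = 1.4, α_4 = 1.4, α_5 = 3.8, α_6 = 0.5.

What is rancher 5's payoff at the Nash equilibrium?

39.14

Rancher i's FOC: ∂u_i/∂s_i = α_i − s_i = 0, so s_i* = α_i.
NE contributions = (2, 3.1, 1.4, 1.4, 3.8, 0.5); S = 12.2.
u_5 = α_5·S − ½·(s_5)² = 3.8·12.2 − ½·3.8² = 39.14.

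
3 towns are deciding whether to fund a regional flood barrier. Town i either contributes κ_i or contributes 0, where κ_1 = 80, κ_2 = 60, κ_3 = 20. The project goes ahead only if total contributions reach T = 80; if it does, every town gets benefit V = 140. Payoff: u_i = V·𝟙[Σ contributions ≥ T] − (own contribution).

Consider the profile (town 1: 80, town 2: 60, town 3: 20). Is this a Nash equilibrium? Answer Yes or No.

No

Total = 160 ≥ 80: provided.
Town 1 (pledges 80, payoff 60): dropping to 0 → total 80, payoff 140. Profitable deviation.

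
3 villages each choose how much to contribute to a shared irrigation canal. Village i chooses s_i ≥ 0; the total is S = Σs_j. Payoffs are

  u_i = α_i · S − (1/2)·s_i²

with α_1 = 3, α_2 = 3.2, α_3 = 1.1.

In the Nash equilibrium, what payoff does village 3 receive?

Village i's FOC: ∂u_i/∂s_i = α_i − s_i = 0, so s_i* = α_i.
NE contributions = (3, 3.2, 1.1); S = 7.3.
u_3 = α_3·S − ½·(s_3)² = 1.1·7.3 − ½·1.1² = 7.425.

7.425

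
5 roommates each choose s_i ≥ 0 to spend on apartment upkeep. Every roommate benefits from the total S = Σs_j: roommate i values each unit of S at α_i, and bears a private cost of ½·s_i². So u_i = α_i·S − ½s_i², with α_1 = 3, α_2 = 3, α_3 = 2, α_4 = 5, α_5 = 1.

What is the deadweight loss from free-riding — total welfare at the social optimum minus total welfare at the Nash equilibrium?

318

Roommate i's FOC: ∂u_i/∂s_i = α_i − s_i = 0, so s_i* = α_i.
NE contributions = (3, 3, 2, 5, 1); S = 14.
W^NE = (Σα)·S − ½Σα_i² = 14² − ½·48 = 172.
Planner sets s_i = Σα_j = 14 for every i, so S^SO = 5·14 = 70.
W^SO = (Σα)·S^SO − ½·5·(Σα)² = (5/2)·14² = 490.
Deadweight loss = W^SO − W^NE = 318.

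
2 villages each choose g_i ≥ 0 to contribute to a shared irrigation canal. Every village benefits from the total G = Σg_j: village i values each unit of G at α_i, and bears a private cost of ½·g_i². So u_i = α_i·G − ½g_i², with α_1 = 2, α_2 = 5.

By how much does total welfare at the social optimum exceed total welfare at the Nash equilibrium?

Village i's FOC: ∂u_i/∂g_i = α_i − g_i = 0, so g_i* = α_i.
NE contributions = (2, 5); G = 7.
W^NE = (Σα)·G − ½Σα_i² = 7² − ½·29 = 34.5.
Planner sets g_i = Σα_j = 7 for every i, so G^SO = 2·7 = 14.
W^SO = (Σα)·G^SO − ½·2·(Σα)² = (2/2)·7² = 49.
Deadweight loss = W^SO − W^NE = 14.5.

14.5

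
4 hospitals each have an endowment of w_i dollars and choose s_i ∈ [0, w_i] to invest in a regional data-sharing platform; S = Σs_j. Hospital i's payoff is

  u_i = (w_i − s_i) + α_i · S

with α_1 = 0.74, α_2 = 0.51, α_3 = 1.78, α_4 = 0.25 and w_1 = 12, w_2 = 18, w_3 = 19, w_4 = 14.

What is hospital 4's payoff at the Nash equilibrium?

∂u_i/∂s_i = α_i − 1, so hospital i contributes w_i if α_i > 1, else 0.
α_i > 1 for i ∈ {3}; NE contributions (0, 0, 19, 0), S = 19.
u_4 = (14 − 0) + 0.25·19 = 18.75.

18.75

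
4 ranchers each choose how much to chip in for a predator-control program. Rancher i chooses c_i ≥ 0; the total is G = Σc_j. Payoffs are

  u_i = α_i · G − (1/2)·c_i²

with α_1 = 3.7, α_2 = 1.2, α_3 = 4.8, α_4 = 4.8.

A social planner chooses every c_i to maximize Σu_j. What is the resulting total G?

Planner FOC: ∂(Σu_j)/∂c_i = (Σα_j) − c_i = 0, so c_i^SO = Σα_j = 14.5 for every i; G^SO = 58.

58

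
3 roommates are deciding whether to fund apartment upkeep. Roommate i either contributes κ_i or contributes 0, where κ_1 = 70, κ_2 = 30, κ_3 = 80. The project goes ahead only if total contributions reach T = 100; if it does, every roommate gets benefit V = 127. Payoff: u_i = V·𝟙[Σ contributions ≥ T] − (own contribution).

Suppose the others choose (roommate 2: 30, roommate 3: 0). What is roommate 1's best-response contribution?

70

Others' total = 30. Contributing 70 brings total to 100 ≥ 100: gain V − κ_1 = 57.
Best response: 70.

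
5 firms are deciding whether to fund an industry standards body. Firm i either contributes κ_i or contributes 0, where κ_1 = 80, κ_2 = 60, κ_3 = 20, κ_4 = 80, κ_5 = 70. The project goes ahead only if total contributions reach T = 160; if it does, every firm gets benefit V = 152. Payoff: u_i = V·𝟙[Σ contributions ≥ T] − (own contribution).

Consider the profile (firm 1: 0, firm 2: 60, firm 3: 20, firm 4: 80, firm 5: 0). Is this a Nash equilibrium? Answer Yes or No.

Total = 160 ≥ 160: provided.
Firm 1 (pledges 0, payoff 152): pledging 80 → total 240, payoff 72. No gain.
Firm 2 (pledges 60, payoff 92): dropping to 0 → total 100, payoff 0. No gain.
Firm 3 (pledges 20, payoff 132): dropping to 0 → total 140, payoff 0. No gain.
Firm 4 (pledges 80, payoff 72): dropping to 0 → total 80, payoff 0. No gain.
Firm 5 (pledges 0, payoff 152): pledging 70 → total 230, payoff 82. No gain.

Yes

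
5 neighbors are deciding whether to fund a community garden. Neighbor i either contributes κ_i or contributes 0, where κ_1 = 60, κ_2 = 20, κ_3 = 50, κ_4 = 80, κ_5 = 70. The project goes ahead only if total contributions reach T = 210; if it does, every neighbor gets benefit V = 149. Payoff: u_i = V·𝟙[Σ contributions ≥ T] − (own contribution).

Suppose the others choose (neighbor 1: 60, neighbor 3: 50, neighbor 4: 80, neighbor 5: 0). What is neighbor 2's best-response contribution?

20

Others' total = 190. Contributing 20 brings total to 210 ≥ 210: gain V − κ_2 = 129.
Best response: 20.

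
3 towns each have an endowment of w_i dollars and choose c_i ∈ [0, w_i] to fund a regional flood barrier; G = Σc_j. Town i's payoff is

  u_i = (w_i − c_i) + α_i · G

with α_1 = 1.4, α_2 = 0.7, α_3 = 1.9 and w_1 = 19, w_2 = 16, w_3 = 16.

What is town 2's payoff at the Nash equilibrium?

∂u_i/∂c_i = α_i − 1, so town i contributes w_i if α_i > 1, else 0.
α_i > 1 for i ∈ {1, 3}; NE contributions (19, 0, 16), G = 35.
u_2 = (16 − 0) + 0.7·35 = 40.5.

40.5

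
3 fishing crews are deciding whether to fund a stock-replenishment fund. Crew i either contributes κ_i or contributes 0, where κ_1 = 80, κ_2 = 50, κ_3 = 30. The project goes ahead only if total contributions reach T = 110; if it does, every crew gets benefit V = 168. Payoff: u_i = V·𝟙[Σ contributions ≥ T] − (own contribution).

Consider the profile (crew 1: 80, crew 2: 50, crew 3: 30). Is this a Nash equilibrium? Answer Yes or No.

Total = 160 ≥ 110: provided.
Crew 1 (pledges 80, payoff 88): dropping to 0 → total 80, payoff 0. No gain.
Crew 2 (pledges 50, payoff 118): dropping to 0 → total 110, payoff 168. Profitable deviation.

No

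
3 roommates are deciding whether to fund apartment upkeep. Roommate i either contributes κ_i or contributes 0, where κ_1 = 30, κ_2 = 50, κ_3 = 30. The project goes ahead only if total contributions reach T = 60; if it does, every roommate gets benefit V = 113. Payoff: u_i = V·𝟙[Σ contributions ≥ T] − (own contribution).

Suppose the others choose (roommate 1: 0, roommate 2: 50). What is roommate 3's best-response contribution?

Others' total = 50. Contributing 30 brings total to 80 ≥ 60: gain V − κ_3 = 83.
Best response: 30.

30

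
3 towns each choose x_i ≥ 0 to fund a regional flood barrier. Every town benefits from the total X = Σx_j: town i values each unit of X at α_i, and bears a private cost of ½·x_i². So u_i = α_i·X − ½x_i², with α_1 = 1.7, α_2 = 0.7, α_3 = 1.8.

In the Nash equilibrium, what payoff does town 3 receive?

Town i's FOC: ∂u_i/∂x_i = α_i − x_i = 0, so x_i* = α_i.
NE contributions = (1.7, 0.7, 1.8); X = 4.2.
u_3 = α_3·X − ½·(x_3)² = 1.8·4.2 − ½·1.8² = 5.94.

5.94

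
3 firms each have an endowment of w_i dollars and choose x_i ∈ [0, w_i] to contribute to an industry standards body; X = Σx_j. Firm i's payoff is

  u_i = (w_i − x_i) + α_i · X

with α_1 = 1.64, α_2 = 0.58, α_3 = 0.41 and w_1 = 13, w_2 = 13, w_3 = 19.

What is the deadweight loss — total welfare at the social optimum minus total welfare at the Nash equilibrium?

52.16

∂u_i/∂x_i = α_i − 1, so firm i contributes w_i if α_i > 1, else 0.
α_i > 1 for i ∈ {1}; NE contributions (13, 0, 0), X = 13.
W^NE = Σw_i − X^NE + (Σα_i)·X^NE = 45 + 1.63·13 = 66.19.
Planner: ∂(Σu_j)/∂x_i = Σα_j − 1 = 1.63 > 0, so everyone contributes w_i; X^SO = 45, W^SO = 45 + 1.63·45 = 118.35.
Deadweight loss = 52.16.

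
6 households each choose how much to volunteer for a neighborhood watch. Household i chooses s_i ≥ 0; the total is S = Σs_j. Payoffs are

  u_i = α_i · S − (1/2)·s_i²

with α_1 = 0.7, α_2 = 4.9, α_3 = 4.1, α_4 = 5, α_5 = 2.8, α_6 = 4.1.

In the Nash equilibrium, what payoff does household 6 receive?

80.155

Household i's FOC: ∂u_i/∂s_i = α_i − s_i = 0, so s_i* = α_i.
NE contributions = (0.7, 4.9, 4.1, 5, 2.8, 4.1); S = 21.6.
u_6 = α_6·S − ½·(s_6)² = 4.1·21.6 − ½·4.1² = 80.155.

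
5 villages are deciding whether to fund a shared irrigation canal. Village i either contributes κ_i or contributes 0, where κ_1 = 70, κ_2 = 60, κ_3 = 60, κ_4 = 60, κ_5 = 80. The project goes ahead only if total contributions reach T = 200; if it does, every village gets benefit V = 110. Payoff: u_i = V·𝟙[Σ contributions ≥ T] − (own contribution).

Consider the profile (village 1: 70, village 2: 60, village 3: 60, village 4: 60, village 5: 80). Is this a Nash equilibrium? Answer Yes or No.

Total = 330 ≥ 200: provided.
Village 1 (pledges 70, payoff 40): dropping to 0 → total 260, payoff 110. Profitable deviation.

No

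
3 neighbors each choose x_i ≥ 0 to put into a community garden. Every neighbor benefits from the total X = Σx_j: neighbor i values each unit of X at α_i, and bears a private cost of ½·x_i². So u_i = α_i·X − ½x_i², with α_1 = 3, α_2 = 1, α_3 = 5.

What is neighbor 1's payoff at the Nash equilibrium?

Neighbor i's FOC: ∂u_i/∂x_i = α_i − x_i = 0, so x_i* = α_i.
NE contributions = (3, 1, 5); X = 9.
u_1 = α_1·X − ½·(x_1)² = 3·9 − ½·3² = 22.5.

22.5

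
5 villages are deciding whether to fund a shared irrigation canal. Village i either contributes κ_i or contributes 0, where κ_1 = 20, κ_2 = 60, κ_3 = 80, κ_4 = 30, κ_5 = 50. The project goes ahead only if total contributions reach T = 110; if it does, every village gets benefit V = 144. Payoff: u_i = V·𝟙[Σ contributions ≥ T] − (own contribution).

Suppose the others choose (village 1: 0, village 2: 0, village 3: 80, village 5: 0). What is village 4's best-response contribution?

Others' total = 80. Contributing 30 brings total to 110 ≥ 110: gain V − κ_4 = 114.
Best response: 30.

30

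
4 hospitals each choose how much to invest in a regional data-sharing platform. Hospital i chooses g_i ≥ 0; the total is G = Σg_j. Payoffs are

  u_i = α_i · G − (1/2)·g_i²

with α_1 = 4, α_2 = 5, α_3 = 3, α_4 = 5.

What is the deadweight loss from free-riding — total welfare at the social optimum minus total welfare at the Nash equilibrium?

Hospital i's FOC: ∂u_i/∂g_i = α_i − g_i = 0, so g_i* = α_i.
NE contributions = (4, 5, 3, 5); G = 17.
W^NE = (Σα)·G − ½Σα_i² = 17² − ½·75 = 251.5.
Planner sets g_i = Σα_j = 17 for every i, so G^SO = 4·17 = 68.
W^SO = (Σα)·G^SO − ½·4·(Σα)² = (4/2)·17² = 578.
Deadweight loss = W^SO − W^NE = 326.5.

326.5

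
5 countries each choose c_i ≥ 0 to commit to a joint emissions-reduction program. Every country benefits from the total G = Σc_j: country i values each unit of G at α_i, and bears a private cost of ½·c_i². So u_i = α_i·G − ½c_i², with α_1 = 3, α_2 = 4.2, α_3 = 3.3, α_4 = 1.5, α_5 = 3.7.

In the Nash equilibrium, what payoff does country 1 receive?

Country i's FOC: ∂u_i/∂c_i = α_i − c_i = 0, so c_i* = α_i.
NE contributions = (3, 4.2, 3.3, 1.5, 3.7); G = 15.7.
u_1 = α_1·G − ½·(c_1)² = 3·15.7 − ½·3² = 42.6.

42.6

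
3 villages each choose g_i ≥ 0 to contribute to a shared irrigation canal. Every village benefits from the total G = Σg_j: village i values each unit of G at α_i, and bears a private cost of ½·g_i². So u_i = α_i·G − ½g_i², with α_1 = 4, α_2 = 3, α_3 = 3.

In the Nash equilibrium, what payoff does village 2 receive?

Village i's FOC: ∂u_i/∂g_i = α_i − g_i = 0, so g_i* = α_i.
NE contributions = (4, 3, 3); G = 10.
u_2 = α_2·G − ½·(g_2)² = 3·10 − ½·3² = 25.5.

25.5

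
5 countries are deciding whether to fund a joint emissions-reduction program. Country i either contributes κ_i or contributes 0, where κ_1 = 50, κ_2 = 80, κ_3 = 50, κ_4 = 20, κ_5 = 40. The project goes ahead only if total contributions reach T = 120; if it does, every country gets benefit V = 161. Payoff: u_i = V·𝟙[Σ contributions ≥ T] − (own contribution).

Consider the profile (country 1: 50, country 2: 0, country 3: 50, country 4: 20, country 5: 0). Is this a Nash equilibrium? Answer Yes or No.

Yes

Total = 120 ≥ 120: provided.
Country 1 (pledges 50, payoff 111): dropping to 0 → total 70, payoff 0. No gain.
Country 2 (pledges 0, payoff 161): pledging 80 → total 200, payoff 81. No gain.
Country 3 (pledges 50, payoff 111): dropping to 0 → total 70, payoff 0. No gain.
Country 4 (pledges 20, payoff 141): dropping to 0 → total 100, payoff 0. No gain.
Country 5 (pledges 0, payoff 161): pledging 40 → total 160, payoff 121. No gain.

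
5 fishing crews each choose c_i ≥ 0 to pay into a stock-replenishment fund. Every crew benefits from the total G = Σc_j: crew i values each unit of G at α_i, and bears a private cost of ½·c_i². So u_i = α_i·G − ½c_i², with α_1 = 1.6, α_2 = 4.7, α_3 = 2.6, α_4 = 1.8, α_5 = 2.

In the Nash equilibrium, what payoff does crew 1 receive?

Crew i's FOC: ∂u_i/∂c_i = α_i − c_i = 0, so c_i* = α_i.
NE contributions = (1.6, 4.7, 2.6, 1.8, 2); G = 12.7.
u_1 = α_1·G − ½·(c_1)² = 1.6·12.7 − ½·1.6² = 19.04.

19.04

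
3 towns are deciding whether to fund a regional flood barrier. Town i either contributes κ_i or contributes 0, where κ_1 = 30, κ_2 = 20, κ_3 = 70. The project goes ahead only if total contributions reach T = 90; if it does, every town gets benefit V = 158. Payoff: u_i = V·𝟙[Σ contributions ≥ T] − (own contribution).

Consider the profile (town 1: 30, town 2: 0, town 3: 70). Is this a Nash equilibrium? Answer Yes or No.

Total = 100 ≥ 90: provided.
Town 1 (pledges 30, payoff 128): dropping to 0 → total 70, payoff 0. No gain.
Town 2 (pledges 0, payoff 158): pledging 20 → total 120, payoff 138. No gain.
Town 3 (pledges 70, payoff 88): dropping to 0 → total 30, payoff 0. No gain.

Yes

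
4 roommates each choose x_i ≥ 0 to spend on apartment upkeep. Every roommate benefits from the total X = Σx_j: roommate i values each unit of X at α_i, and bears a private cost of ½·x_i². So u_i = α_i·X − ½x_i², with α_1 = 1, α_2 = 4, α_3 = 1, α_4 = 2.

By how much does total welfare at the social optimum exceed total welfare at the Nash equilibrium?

75

Roommate i's FOC: ∂u_i/∂x_i = α_i − x_i = 0, so x_i* = α_i.
NE contributions = (1, 4, 1, 2); X = 8.
W^NE = (Σα)·X − ½Σα_i² = 8² − ½·22 = 53.
Planner sets x_i = Σα_j = 8 for every i, so X^SO = 4·8 = 32.
W^SO = (Σα)·X^SO − ½·4·(Σα)² = (4/2)·8² = 128.
Deadweight loss = W^SO − W^NE = 75.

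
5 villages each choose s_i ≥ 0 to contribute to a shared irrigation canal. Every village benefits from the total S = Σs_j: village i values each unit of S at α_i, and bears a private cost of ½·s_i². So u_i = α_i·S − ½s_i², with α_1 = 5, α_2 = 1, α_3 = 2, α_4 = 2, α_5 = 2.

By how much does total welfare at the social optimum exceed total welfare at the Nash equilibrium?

235

Village i's FOC: ∂u_i/∂s_i = α_i − s_i = 0, so s_i* = α_i.
NE contributions = (5, 1, 2, 2, 2); S = 12.
W^NE = (Σα)·S − ½Σα_i² = 12² − ½·38 = 125.
Planner sets s_i = Σα_j = 12 for every i, so S^SO = 5·12 = 60.
W^SO = (Σα)·S^SO − ½·5·(Σα)² = (5/2)·12² = 360.
Deadweight loss = W^SO − W^NE = 235.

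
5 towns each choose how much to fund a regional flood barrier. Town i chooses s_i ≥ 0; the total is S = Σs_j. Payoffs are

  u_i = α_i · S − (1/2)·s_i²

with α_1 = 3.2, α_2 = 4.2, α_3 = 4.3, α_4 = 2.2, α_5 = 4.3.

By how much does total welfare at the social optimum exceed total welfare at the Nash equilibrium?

Town i's FOC: ∂u_i/∂s_i = α_i − s_i = 0, so s_i* = α_i.
NE contributions = (3.2, 4.2, 4.3, 2.2, 4.3); S = 18.2.
W^NE = (Σα)·S − ½Σα_i² = 18.2² − ½·69.7 = 296.39.
Planner sets s_i = Σα_j = 18.2 for every i, so S^SO = 5·18.2 = 91.
W^SO = (Σα)·S^SO − ½·5·(Σα)² = (5/2)·18.2² = 828.1.
Deadweight loss = W^SO − W^NE = 531.71.

531.71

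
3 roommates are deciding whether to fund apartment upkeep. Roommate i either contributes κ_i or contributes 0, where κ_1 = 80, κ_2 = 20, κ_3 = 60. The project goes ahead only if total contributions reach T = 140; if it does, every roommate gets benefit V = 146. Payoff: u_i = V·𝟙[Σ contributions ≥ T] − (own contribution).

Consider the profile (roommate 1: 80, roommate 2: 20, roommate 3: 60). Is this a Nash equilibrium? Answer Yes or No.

No

Total = 160 ≥ 140: provided.
Roommate 1 (pledges 80, payoff 66): dropping to 0 → total 80, payoff 0. No gain.
Roommate 2 (pledges 20, payoff 126): dropping to 0 → total 140, payoff 146. Profitable deviation.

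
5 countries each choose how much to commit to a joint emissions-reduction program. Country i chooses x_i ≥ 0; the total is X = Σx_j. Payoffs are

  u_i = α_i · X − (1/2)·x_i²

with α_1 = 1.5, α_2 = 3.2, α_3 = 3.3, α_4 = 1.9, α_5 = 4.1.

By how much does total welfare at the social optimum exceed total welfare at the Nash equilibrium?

315.9

Country i's FOC: ∂u_i/∂x_i = α_i − x_i = 0, so x_i* = α_i.
NE contributions = (1.5, 3.2, 3.3, 1.9, 4.1); X = 14.
W^NE = (Σα)·X − ½Σα_i² = 14² − ½·43.8 = 174.1.
Planner sets x_i = Σα_j = 14 for every i, so X^SO = 5·14 = 70.
W^SO = (Σα)·X^SO − ½·5·(Σα)² = (5/2)·14² = 490.
Deadweight loss = W^SO − W^NE = 315.9.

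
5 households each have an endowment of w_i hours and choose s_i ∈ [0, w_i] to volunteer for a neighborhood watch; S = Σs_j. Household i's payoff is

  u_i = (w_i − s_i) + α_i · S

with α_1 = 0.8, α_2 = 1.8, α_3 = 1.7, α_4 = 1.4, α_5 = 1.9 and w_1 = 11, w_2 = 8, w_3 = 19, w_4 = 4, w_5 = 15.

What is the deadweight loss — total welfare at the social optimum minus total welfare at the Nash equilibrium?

72.6

∂u_i/∂s_i = α_i − 1, so household i contributes w_i if α_i > 1, else 0.
α_i > 1 for i ∈ {2, 3, 4, 5}; NE contributions (0, 8, 19, 4, 15), S = 46.
W^NE = Σw_i − S^NE + (Σα_i)·S^NE = 57 + 6.6·46 = 360.6.
Planner: ∂(Σu_j)/∂s_i = Σα_j − 1 = 6.6 > 0, so everyone contributes w_i; S^SO = 57, W^SO = 57 + 6.6·57 = 433.2.
Deadweight loss = 72.6.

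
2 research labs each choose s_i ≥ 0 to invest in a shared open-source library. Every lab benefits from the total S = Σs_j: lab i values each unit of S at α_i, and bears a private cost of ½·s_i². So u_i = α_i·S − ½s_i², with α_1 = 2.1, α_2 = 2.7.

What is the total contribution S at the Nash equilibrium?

4.8

Lab i's FOC: ∂u_i/∂s_i = α_i − s_i = 0, so s_i* = α_i.
NE contributions = (2.1, 2.7); S = 4.8.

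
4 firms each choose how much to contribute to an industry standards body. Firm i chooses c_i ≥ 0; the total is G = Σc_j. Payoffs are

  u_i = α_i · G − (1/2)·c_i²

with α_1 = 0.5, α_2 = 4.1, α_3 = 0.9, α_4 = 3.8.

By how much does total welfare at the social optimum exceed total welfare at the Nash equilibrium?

Firm i's FOC: ∂u_i/∂c_i = α_i − c_i = 0, so c_i* = α_i.
NE contributions = (0.5, 4.1, 0.9, 3.8); G = 9.3.
W^NE = (Σα)·G − ½Σα_i² = 9.3² − ½·32.31 = 70.335.
Planner sets c_i = Σα_j = 9.3 for every i, so G^SO = 4·9.3 = 37.2.
W^SO = (Σα)·G^SO − ½·4·(Σα)² = (4/2)·9.3² = 172.98.
Deadweight loss = W^SO − W^NE = 102.645.

102.645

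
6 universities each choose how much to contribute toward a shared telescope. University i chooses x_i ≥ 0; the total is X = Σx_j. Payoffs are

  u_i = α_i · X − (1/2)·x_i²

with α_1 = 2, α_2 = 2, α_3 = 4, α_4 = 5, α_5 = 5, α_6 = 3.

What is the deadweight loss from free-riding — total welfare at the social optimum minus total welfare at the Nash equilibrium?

University i's FOC: ∂u_i/∂x_i = α_i − x_i = 0, so x_i* = α_i.
NE contributions = (2, 2, 4, 5, 5, 3); X = 21.
W^NE = (Σα)·X − ½Σα_i² = 21² − ½·83 = 399.5.
Planner sets x_i = Σα_j = 21 for every i, so X^SO = 6·21 = 126.
W^SO = (Σα)·X^SO − ½·6·(Σα)² = (6/2)·21² = 1323.
Deadweight loss = W^SO − W^NE = 923.5.

923.5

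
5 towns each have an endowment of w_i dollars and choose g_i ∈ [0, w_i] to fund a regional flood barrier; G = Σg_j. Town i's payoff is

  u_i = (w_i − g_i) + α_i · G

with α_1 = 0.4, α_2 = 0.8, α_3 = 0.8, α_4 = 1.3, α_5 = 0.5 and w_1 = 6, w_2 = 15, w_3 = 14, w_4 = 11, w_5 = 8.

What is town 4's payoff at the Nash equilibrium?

∂u_i/∂g_i = α_i − 1, so town i contributes w_i if α_i > 1, else 0.
α_i > 1 for i ∈ {4}; NE contributions (0, 0, 0, 11, 0), G = 11.
u_4 = (11 − 11) + 1.3·11 = 14.3.

14.3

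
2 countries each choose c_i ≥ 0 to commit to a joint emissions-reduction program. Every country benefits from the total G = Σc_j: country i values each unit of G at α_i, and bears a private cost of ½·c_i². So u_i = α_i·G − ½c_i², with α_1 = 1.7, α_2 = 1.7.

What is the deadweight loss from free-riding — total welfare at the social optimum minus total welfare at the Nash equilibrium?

2.89

Country i's FOC: ∂u_i/∂c_i = α_i − c_i = 0, so c_i* = α_i.
NE contributions = (1.7, 1.7); G = 3.4.
W^NE = (Σα)·G − ½Σα_i² = 3.4² − ½·5.78 = 8.67.
Planner sets c_i = Σα_j = 3.4 for every i, so G^SO = 2·3.4 = 6.8.
W^SO = (Σα)·G^SO − ½·2·(Σα)² = (2/2)·3.4² = 11.56.
Deadweight loss = W^SO − W^NE = 2.89.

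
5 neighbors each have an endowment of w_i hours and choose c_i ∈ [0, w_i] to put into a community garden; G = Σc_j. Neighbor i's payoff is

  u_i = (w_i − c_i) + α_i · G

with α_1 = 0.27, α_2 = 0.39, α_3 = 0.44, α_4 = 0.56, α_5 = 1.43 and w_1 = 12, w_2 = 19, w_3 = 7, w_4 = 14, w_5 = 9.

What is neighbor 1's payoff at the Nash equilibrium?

∂u_i/∂c_i = α_i − 1, so neighbor i contributes w_i if α_i > 1, else 0.
α_i > 1 for i ∈ {5}; NE contributions (0, 0, 0, 0, 9), G = 9.
u_1 = (12 − 0) + 0.27·9 = 14.43.

14.43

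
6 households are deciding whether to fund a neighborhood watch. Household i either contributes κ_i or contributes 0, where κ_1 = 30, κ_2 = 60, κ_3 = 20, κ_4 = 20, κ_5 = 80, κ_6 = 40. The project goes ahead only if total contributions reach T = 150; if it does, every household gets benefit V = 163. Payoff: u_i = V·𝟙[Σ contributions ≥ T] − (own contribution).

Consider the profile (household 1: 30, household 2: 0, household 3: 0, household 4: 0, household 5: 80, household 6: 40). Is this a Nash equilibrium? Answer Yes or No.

Total = 150 ≥ 150: provided.
Household 1 (pledges 30, payoff 133): dropping to 0 → total 120, payoff 0. No gain.
Household 2 (pledges 0, payoff 163): pledging 60 → total 210, payoff 103. No gain.
Household 3 (pledges 0, payoff 163): pledging 20 → total 170, payoff 143. No gain.
Household 4 (pledges 0, payoff 163): pledging 20 → total 170, payoff 143. No gain.
Household 5 (pledges 80, payoff 83): dropping to 0 → total 70, payoff 0. No gain.
Household 6 (pledges 40, payoff 123): dropping to 0 → total 110, payoff 0. No gain.

Yes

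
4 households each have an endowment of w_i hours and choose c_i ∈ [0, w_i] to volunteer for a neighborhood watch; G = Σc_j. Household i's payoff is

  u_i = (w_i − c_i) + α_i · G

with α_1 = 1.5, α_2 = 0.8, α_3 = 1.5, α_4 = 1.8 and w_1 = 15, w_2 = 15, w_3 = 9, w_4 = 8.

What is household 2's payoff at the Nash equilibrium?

∂u_i/∂c_i = α_i − 1, so household i contributes w_i if α_i > 1, else 0.
α_i > 1 for i ∈ {1, 3, 4}; NE contributions (15, 0, 9, 8), G = 32.
u_2 = (15 − 0) + 0.8·32 = 40.6.

40.6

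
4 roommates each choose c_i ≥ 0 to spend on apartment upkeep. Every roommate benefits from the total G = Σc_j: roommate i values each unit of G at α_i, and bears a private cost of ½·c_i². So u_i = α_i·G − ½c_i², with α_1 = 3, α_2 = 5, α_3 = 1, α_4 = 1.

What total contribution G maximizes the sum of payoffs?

40

Planner FOC: ∂(Σu_j)/∂c_i = (Σα_j) − c_i = 0, so c_i^SO = Σα_j = 10 for every i; G^SO = 40.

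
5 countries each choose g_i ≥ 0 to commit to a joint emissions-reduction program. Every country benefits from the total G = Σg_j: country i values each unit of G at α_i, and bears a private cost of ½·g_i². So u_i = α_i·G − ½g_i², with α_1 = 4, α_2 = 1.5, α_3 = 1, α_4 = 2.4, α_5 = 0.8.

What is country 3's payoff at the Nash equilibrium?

9.2

Country i's FOC: ∂u_i/∂g_i = α_i − g_i = 0, so g_i* = α_i.
NE contributions = (4, 1.5, 1, 2.4, 0.8); G = 9.7.
u_3 = α_3·G − ½·(g_3)² = 1·9.7 − ½·1² = 9.2.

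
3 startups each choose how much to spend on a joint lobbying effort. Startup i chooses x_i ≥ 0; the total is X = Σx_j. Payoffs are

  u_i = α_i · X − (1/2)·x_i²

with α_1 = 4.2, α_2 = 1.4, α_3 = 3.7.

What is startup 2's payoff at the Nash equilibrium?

Startup i's FOC: ∂u_i/∂x_i = α_i − x_i = 0, so x_i* = α_i.
NE contributions = (4.2, 1.4, 3.7); X = 9.3.
u_2 = α_2·X − ½·(x_2)² = 1.4·9.3 − ½·1.4² = 12.04.

12.04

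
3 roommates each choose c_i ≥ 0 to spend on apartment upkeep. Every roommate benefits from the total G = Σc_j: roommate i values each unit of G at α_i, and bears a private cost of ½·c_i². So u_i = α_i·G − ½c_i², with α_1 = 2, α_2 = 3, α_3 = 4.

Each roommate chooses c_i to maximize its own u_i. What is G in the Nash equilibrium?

Roommate i's FOC: ∂u_i/∂c_i = α_i − c_i = 0, so c_i* = α_i.
NE contributions = (2, 3, 4); G = 9.

9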